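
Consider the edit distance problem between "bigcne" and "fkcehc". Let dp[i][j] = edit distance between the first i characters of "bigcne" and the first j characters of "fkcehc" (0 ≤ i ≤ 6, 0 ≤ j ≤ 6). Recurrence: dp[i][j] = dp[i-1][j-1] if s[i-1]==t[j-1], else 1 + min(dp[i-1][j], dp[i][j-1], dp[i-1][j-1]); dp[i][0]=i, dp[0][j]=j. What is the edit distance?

6

   ''  f  k  c  e  h  c
''  0  1  2  3  4  5  6
 b  1  1  2  3  4  5  6
 i  2  2  2  3  4  5  6
 g  3  3  3  3  4  5  6
 c  4  4  4  3  4  5  5
 n  5  5  5  4  4  5  6
 e  6  6  6  5  4  5  6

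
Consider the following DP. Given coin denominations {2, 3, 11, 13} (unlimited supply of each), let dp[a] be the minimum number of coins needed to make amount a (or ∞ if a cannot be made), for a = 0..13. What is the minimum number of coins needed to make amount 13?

 a  0  1  2  3  4  5  6  7  8  9 10 11 12 13
dp  0  -  1  1  2  2  2  3  3  3  4  1  4  1
(- denotes ∞ / unreachable)

1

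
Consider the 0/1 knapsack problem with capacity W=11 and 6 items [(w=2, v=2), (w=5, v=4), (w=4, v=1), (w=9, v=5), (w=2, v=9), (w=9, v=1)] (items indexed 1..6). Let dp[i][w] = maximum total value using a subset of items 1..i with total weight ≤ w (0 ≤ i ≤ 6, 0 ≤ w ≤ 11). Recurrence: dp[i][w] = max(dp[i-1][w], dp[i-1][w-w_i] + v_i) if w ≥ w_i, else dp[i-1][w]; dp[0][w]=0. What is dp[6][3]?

i\w   0   1   2   3   4   5   6   7   8   9  10  11
  0   0   0   0   0   0   0   0   0   0   0   0   0
  1   0   0   2   2   2   2   2   2   2   2   2   2
  2   0   0   2   2   2   4   4   6   6   6   6   6
  3   0   0   2   2   2   4   4   6   6   6   6   7
  4   0   0   2   2   2   4   4   6   6   6   6   7
  5   0   0   9   9  11  11  11  13  13  15  15  15
  6   0   0   9   9  11  11  11  13  13  15  15  15

9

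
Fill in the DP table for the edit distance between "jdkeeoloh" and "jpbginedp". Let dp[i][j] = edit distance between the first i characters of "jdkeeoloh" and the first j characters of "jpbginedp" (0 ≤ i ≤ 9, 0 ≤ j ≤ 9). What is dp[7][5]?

6

   ''  j  p  b  g  i  n  e  d  p
''  0  1  2  3  4  5  6  7  8  9
 j  1  0  1  2  3  4  5  6  7  8
 d  2  1  1  2  3  4  5  6  6  7
 k  3  2  2  2  3  4  5  6  7  7
 e  4  3  3  3  3  4  5  5  6  7
 e  5  4  4  4  4  4  5  5  6  7
 o  6  5  5  5  5  5  5  6  6  7
 l  7  6  6  6  6  6  6  6  7  7
 o  8  7  7  7  7  7  7  7  7  8
 h  9  8  8  8  8  8  8  8  8  8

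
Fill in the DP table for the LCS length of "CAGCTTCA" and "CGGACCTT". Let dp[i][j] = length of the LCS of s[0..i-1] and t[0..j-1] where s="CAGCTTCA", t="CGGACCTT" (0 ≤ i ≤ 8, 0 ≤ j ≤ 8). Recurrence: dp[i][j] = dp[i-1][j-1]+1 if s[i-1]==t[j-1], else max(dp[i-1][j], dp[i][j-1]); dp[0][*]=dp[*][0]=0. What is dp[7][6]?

4

   ''  C  G  G  A  C  C  T  T
''  0  0  0  0  0  0  0  0  0
 C  0  1  1  1  1  1  1  1  1
 A  0  1  1  1  2  2  2  2  2
 G  0  1  2  2  2  2  2  2  2
 C  0  1  2  2  2  3  3  3  3
 T  0  1  2  2  2  3  3  4  4
 T  0  1  2  2  2  3  3  4  5
 C  0  1  2  2  2  3  4  4  5
 A  0  1  2  2  3  3  4  4  5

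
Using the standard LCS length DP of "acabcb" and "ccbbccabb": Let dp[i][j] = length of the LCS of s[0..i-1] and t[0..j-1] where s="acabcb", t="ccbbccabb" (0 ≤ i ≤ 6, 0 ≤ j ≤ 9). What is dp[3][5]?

   ''  c  c  b  b  c  c  a  b  b
''  0  0  0  0  0  0  0  0  0  0
 a  0  0  0  0  0  0  0  1  1  1
 c  0  1  1  1  1  1  1  1  1  1
 a  0  1  1  1  1  1  1  2  2  2
 b  0  1  1  2  2  2  2  2  3  3
 c  0  1  2  2  2  3  3  3  3  3
 b  0  1  2  3  3  3  3  3  4  4

1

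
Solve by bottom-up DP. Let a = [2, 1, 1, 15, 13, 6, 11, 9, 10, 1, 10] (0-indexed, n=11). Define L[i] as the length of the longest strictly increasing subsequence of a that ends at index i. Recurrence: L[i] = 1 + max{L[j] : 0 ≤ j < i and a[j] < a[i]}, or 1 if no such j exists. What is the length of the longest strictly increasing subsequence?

   i    0    1    2    3    4    5    6    7    8    9   10
a[i]    2    1    1   15   13    6   11    9   10    1   10
L[i]    1    1    1    2    2    2    3    3    4    1    4

4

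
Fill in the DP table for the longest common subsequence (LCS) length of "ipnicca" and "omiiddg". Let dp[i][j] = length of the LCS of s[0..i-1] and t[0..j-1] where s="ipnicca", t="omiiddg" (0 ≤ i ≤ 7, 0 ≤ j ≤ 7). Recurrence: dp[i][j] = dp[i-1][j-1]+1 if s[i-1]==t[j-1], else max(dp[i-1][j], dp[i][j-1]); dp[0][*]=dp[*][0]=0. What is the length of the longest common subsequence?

2

   ''  o  m  i  i  d  d  g
''  0  0  0  0  0  0  0  0
 i  0  0  0  1  1  1  1  1
 p  0  0  0  1  1  1  1  1
 n  0  0  0  1  1  1  1  1
 i  0  0  0  1  2  2  2  2
 c  0  0  0  1  2  2  2  2
 c  0  0  0  1  2  2  2  2
 a  0  0  0  1  2  2  2  2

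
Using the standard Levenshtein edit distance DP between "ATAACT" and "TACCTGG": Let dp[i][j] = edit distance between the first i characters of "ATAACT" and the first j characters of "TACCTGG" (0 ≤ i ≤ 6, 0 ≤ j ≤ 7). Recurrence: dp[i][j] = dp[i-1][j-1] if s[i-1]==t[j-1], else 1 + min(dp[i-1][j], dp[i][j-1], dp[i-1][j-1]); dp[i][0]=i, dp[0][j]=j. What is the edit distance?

4

   ''  T  A  C  C  T  G  G
''  0  1  2  3  4  5  6  7
 A  1  1  1  2  3  4  5  6
 T  2  1  2  2  3  3  4  5
 A  3  2  1  2  3  4  4  5
 A  4  3  2  2  3  4  5  5
 C  5  4  3  2  2  3  4  5
 T  6  5  4  3  3  2  3  4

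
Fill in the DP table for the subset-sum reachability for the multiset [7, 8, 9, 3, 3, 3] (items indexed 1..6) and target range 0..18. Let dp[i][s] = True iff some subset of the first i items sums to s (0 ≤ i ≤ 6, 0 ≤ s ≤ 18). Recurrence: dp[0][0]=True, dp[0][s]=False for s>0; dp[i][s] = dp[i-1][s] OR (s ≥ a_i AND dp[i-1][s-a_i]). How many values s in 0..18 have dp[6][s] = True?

i\s   0   1   2   3   4   5   6   7   8   9  10  11  12  13  14  15  16  17  18
  0   T   F   F   F   F   F   F   F   F   F   F   F   F   F   F   F   F   F   F
  1   T   F   F   F   F   F   F   T   F   F   F   F   F   F   F   F   F   F   F
  2   T   F   F   F   F   F   F   T   T   F   F   F   F   F   F   T   F   F   F
  3   T   F   F   F   F   F   F   T   T   T   F   F   F   F   F   T   T   T   F
  4   T   F   F   T   F   F   F   T   T   T   T   T   T   F   F   T   T   T   T
  5   T   F   F   T   F   F   T   T   T   T   T   T   T   T   T   T   T   T   T
  6   T   F   F   T   F   F   T   T   T   T   T   T   T   T   T   T   T   T   T

15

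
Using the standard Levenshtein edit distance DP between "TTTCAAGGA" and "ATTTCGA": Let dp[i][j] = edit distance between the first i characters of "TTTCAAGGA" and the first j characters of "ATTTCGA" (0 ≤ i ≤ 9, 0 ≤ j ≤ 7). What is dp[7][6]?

   ''  A  T  T  T  C  G  A
''  0  1  2  3  4  5  6  7
 T  1  1  1  2  3  4  5  6
 T  2  2  1  1  2  3  4  5
 T  3  3  2  1  1  2  3  4
 C  4  4  3  2  2  1  2  3
 A  5  4  4  3  3  2  2  2
 A  6  5  5  4  4  3  3  2
 G  7  6  6  5  5  4  3  3
 G  8  7  7  6  6  5  4  4
 A  9  8  8  7  7  6  5  4

3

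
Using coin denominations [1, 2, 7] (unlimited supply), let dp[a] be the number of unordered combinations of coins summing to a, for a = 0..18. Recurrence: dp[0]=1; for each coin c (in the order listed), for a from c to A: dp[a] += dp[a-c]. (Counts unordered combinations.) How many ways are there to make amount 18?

after  coin     0     1     2     3     4     5     6     7     8     9    10    11    12    13    14    15    16    17    18
          1     1     1     1     1     1     1     1     1     1     1     1     1     1     1     1     1     1     1     1
          2     1     1     2     2     3     3     4     4     5     5     6     6     7     7     8     8     9     9    10
          7     1     1     2     2     3     3     4     5     6     7     8     9    10    11    13    14    16    17    19

19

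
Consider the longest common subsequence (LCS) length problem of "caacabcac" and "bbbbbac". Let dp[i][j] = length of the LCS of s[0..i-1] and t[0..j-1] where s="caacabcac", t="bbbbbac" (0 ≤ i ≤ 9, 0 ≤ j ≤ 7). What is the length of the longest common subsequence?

3

   ''  b  b  b  b  b  a  c
''  0  0  0  0  0  0  0  0
 c  0  0  0  0  0  0  0  1
 a  0  0  0  0  0  0  1  1
 a  0  0  0  0  0  0  1  1
 c  0  0  0  0  0  0  1  2
 a  0  0  0  0  0  0  1  2
 b  0  1  1  1  1  1  1  2
 c  0  1  1  1  1  1  1  2
 a  0  1  1  1  1  1  2  2
 c  0  1  1  1  1  1  2  3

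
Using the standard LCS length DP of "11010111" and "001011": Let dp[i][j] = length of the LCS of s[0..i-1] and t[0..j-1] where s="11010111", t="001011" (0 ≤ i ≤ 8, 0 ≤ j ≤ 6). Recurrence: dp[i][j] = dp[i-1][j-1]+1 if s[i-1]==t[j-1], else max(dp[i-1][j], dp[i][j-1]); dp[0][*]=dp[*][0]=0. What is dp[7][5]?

   ''  0  0  1  0  1  1
''  0  0  0  0  0  0  0
 1  0  0  0  1  1  1  1
 1  0  0  0  1  1  2  2
 0  0  1  1  1  2  2  2
 1  0  1  1  2  2  3  3
 0  0  1  2  2  3  3  3
 1  0  1  2  3  3  4  4
 1  0  1  2  3  3  4  5
 1  0  1  2  3  3  4  5

4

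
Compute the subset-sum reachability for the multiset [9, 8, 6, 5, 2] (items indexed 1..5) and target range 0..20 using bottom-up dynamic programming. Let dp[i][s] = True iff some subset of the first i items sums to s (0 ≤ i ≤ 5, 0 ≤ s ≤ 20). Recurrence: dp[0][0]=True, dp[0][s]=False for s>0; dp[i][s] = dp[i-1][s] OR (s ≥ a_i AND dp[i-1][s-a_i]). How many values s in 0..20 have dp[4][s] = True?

i\s   0   1   2   3   4   5   6   7   8   9  10  11  12  13  14  15  16  17  18  19  20
  0   T   F   F   F   F   F   F   F   F   F   F   F   F   F   F   F   F   F   F   F   F
  1   T   F   F   F   F   F   F   F   F   T   F   F   F   F   F   F   F   F   F   F   F
  2   T   F   F   F   F   F   F   F   T   T   F   F   F   F   F   F   F   T   F   F   F
  3   T   F   F   F   F   F   T   F   T   T   F   F   F   F   T   T   F   T   F   F   F
  4   T   F   F   F   F   T   T   F   T   T   F   T   F   T   T   T   F   T   F   T   T
  5   T   F   T   F   F   T   T   T   T   T   T   T   F   T   T   T   T   T   F   T   T

12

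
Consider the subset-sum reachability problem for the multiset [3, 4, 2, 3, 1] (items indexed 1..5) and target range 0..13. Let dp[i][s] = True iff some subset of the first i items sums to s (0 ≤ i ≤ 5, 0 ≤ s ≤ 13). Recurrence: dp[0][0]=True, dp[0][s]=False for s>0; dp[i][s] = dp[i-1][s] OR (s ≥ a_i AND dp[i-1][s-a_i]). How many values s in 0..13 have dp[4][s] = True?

11

i\s   0   1   2   3   4   5   6   7   8   9  10  11  12  13
  0   T   F   F   F   F   F   F   F   F   F   F   F   F   F
  1   T   F   F   T   F   F   F   F   F   F   F   F   F   F
  2   T   F   F   T   T   F   F   T   F   F   F   F   F   F
  3   T   F   T   T   T   T   T   T   F   T   F   F   F   F
  4   T   F   T   T   T   T   T   T   T   T   T   F   T   F
  5   T   T   T   T   T   T   T   T   T   T   T   T   T   T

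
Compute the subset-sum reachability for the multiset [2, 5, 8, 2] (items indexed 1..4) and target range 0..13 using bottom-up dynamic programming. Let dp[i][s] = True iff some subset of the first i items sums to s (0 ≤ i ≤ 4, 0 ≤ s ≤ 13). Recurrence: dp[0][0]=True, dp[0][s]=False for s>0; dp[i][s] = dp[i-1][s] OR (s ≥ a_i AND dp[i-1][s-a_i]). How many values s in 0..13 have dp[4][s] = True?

i\s   0   1   2   3   4   5   6   7   8   9  10  11  12  13
  0   T   F   F   F   F   F   F   F   F   F   F   F   F   F
  1   T   F   T   F   F   F   F   F   F   F   F   F   F   F
  2   T   F   T   F   F   T   F   T   F   F   F   F   F   F
  3   T   F   T   F   F   T   F   T   T   F   T   F   F   T
  4   T   F   T   F   T   T   F   T   T   T   T   F   T   T

10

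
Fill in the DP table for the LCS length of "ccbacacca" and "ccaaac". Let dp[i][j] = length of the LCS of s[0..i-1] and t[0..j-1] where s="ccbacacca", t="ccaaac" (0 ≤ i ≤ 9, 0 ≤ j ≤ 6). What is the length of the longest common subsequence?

5

   ''  c  c  a  a  a  c
''  0  0  0  0  0  0  0
 c  0  1  1  1  1  1  1
 c  0  1  2  2  2  2  2
 b  0  1  2  2  2  2  2
 a  0  1  2  3  3  3  3
 c  0  1  2  3  3  3  4
 a  0  1  2  3  4  4  4
 c  0  1  2  3  4  4  5
 c  0  1  2  3  4  4  5
 a  0  1  2  3  4  5  5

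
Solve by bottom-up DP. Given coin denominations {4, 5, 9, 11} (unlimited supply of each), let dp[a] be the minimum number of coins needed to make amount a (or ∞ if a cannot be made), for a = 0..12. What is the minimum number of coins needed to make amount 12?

 a  0  1  2  3  4  5  6  7  8  9 10 11 12
dp  0  -  -  -  1  1  -  -  2  1  2  1  3
(- denotes ∞ / unreachable)

3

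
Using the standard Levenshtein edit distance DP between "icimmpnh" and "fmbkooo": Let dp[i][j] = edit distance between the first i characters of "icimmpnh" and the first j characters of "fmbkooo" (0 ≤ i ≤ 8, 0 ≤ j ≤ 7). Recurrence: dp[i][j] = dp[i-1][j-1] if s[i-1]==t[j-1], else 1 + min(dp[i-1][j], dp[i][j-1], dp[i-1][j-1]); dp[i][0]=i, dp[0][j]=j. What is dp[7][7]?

   ''  f  m  b  k  o  o  o
''  0  1  2  3  4  5  6  7
 i  1  1  2  3  4  5  6  7
 c  2  2  2  3  4  5  6  7
 i  3  3  3  3  4  5  6  7
 m  4  4  3  4  4  5  6  7
 m  5  5  4  4  5  5  6  7
 p  6  6  5  5  5  6  6  7
 n  7  7  6  6  6  6  7  7
 h  8  8  7  7  7  7  7  8

7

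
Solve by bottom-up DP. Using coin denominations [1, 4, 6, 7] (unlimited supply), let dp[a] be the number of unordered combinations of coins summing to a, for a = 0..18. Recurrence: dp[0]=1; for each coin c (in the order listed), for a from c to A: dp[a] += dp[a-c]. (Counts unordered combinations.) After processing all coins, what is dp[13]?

after  coin     0     1     2     3     4     5     6     7     8     9    10    11    12    13    14    15    16    17    18
          1     1     1     1     1     1     1     1     1     1     1     1     1     1     1     1     1     1     1     1
          4     1     1     1     1     2     2     2     2     3     3     3     3     4     4     4     4     5     5     5
          6     1     1     1     1     2     2     3     3     4     4     5     5     7     7     8     8    10    10    12
          7     1     1     1     1     2     2     3     4     5     5     6     7     9    10    12    13    15    16    19

10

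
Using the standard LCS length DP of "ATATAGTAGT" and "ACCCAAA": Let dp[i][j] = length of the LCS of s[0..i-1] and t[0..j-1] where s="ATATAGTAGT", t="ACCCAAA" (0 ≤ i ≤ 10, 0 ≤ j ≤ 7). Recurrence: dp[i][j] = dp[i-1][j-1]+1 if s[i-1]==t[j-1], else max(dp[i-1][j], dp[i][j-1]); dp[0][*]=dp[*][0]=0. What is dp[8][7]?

4

   ''  A  C  C  C  A  A  A
''  0  0  0  0  0  0  0  0
 A  0  1  1  1  1  1  1  1
 T  0  1  1  1  1  1  1  1
 A  0  1  1  1  1  2  2  2
 T  0  1  1  1  1  2  2  2
 A  0  1  1  1  1  2  3  3
 G  0  1  1  1  1  2  3  3
 T  0  1  1  1  1  2  3  3
 A  0  1  1  1  1  2  3  4
 G  0  1  1  1  1  2  3  4
 T  0  1  1  1  1  2  3  4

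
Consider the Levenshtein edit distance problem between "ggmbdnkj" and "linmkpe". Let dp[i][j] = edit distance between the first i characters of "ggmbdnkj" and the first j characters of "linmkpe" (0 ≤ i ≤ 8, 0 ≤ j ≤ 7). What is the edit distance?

8

   ''  l  i  n  m  k  p  e
''  0  1  2  3  4  5  6  7
 g  1  1  2  3  4  5  6  7
 g  2  2  2  3  4  5  6  7
 m  3  3  3  3  3  4  5  6
 b  4  4  4  4  4  4  5  6
 d  5  5  5  5  5  5  5  6
 n  6  6  6  5  6  6  6  6
 k  7  7  7  6  6  6  7  7
 j  8  8  8  7  7  7  7  8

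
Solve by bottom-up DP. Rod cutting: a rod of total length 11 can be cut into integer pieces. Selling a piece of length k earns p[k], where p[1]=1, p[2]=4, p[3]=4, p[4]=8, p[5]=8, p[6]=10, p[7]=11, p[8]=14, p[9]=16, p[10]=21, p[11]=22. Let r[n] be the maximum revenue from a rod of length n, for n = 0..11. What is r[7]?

   n    0    1    2    3    4    5    6    7    8    9   10   11
r[n]    0    1    4    5    8    9   12   13   16   17   21   22

13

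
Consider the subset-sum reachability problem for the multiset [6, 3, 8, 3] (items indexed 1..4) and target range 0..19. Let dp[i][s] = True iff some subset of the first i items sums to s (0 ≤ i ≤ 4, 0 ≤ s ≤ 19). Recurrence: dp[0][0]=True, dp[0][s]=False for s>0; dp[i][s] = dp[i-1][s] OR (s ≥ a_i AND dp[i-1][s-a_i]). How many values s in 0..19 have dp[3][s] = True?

i\s   0   1   2   3   4   5   6   7   8   9  10  11  12  13  14  15  16  17  18  19
  0   T   F   F   F   F   F   F   F   F   F   F   F   F   F   F   F   F   F   F   F
  1   T   F   F   F   F   F   T   F   F   F   F   F   F   F   F   F   F   F   F   F
  2   T   F   F   T   F   F   T   F   F   T   F   F   F   F   F   F   F   F   F   F
  3   T   F   F   T   F   F   T   F   T   T   F   T   F   F   T   F   F   T   F   F
  4   T   F   F   T   F   F   T   F   T   T   F   T   T   F   T   F   F   T   F   F

8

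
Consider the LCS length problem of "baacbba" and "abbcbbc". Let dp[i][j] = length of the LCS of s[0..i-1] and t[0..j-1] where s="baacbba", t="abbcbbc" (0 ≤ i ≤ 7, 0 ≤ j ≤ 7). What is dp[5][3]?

2

   ''  a  b  b  c  b  b  c
''  0  0  0  0  0  0  0  0
 b  0  0  1  1  1  1  1  1
 a  0  1  1  1  1  1  1  1
 a  0  1  1  1  1  1  1  1
 c  0  1  1  1  2  2  2  2
 b  0  1  2  2  2  3  3  3
 b  0  1  2  3  3  3  4  4
 a  0  1  2  3  3  3  4  4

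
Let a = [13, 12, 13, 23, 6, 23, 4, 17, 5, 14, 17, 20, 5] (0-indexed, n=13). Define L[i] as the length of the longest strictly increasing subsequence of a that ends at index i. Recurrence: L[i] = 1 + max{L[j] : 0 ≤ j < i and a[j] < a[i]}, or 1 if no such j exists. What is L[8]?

   i    0    1    2    3    4    5    6    7    8    9   10   11   12
a[i]   13   12   13   23    6   23    4   17    5   14   17   20    5
L[i]    1    1    2    3    1    3    1    3    2    3    4    5    2

2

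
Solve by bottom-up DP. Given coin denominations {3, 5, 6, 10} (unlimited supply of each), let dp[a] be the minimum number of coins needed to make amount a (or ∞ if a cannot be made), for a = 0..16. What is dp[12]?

2

 a  0  1  2  3  4  5  6  7  8  9 10 11 12 13 14 15 16
dp  0  -  -  1  -  1  1  -  2  2  1  2  2  2  3  2  2
(- denotes ∞ / unreachable)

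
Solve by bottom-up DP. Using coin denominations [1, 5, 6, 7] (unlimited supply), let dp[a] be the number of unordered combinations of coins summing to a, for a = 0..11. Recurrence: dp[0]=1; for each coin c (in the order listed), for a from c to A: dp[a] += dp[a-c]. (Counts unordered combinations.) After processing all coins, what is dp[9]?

after  coin     0     1     2     3     4     5     6     7     8     9    10    11
          1     1     1     1     1     1     1     1     1     1     1     1     1
          5     1     1     1     1     1     2     2     2     2     2     3     3
          6     1     1     1     1     1     2     3     3     3     3     4     5
          7     1     1     1     1     1     2     3     4     4     4     5     6

4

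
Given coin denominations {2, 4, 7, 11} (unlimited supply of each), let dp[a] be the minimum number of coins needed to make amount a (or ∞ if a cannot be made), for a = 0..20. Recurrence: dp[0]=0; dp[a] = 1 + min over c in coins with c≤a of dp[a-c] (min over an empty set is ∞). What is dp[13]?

 a  0  1  2  3  4  5  6  7  8  9 10 11 12 13 14 15 16 17 18 19 20
dp  0  -  1  -  1  -  2  1  2  2  3  1  3  2  2  2  3  3  2  3  3
(- denotes ∞ / unreachable)

2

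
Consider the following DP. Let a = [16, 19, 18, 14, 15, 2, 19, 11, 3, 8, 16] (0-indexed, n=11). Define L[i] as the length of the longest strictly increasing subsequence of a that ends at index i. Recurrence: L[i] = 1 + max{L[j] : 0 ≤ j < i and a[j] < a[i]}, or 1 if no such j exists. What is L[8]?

   i    0    1    2    3    4    5    6    7    8    9   10
a[i]   16   19   18   14   15    2   19   11    3    8   16
L[i]    1    2    2    1    2    1    3    2    2    3    4

2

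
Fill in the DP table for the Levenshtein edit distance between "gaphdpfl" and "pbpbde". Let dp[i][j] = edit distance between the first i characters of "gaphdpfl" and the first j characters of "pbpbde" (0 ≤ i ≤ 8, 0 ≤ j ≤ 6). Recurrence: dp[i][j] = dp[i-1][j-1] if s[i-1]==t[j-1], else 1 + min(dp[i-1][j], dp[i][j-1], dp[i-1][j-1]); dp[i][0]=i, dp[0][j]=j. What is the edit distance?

6

   ''  p  b  p  b  d  e
''  0  1  2  3  4  5  6
 g  1  1  2  3  4  5  6
 a  2  2  2  3  4  5  6
 p  3  2  3  2  3  4  5
 h  4  3  3  3  3  4  5
 d  5  4  4  4  4  3  4
 p  6  5  5  4  5  4  4
 f  7  6  6  5  5  5  5
 l  8  7  7  6  6  6  6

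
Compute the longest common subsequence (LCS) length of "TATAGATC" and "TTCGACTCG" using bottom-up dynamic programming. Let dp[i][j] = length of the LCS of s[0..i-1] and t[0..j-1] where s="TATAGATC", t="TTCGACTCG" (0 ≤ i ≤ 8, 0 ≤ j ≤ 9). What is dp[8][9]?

6

   ''  T  T  C  G  A  C  T  C  G
''  0  0  0  0  0  0  0  0  0  0
 T  0  1  1  1  1  1  1  1  1  1
 A  0  1  1  1  1  2  2  2  2  2
 T  0  1  2  2  2  2  2  3  3  3
 A  0  1  2  2  2  3  3  3  3  3
 G  0  1  2  2  3  3  3  3  3  4
 A  0  1  2  2  3  4  4  4  4  4
 T  0  1  2  2  3  4  4  5  5  5
 C  0  1  2  3  3  4  5  5  6  6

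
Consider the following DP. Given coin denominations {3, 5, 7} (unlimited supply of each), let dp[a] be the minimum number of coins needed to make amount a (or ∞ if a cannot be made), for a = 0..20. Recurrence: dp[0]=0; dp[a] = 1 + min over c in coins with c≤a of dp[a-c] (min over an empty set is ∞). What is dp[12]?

 a  0  1  2  3  4  5  6  7  8  9 10 11 12 13 14 15 16 17 18 19 20
dp  0  -  -  1  -  1  2  1  2  3  2  3  2  3  2  3  4  3  4  3  4
(- denotes ∞ / unreachable)

2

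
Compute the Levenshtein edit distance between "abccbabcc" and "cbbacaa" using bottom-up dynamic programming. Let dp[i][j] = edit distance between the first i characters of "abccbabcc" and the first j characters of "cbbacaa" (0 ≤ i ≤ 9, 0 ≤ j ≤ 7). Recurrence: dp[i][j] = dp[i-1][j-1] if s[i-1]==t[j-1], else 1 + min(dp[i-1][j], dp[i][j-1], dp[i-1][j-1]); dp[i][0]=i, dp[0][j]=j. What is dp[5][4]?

   ''  c  b  b  a  c  a  a
''  0  1  2  3  4  5  6  7
 a  1  1  2  3  3  4  5  6
 b  2  2  1  2  3  4  5  6
 c  3  2  2  2  3  3  4  5
 c  4  3  3  3  3  3  4  5
 b  5  4  3  3  4  4  4  5
 a  6  5  4  4  3  4  4  4
 b  7  6  5  4  4  4  5  5
 c  8  7  6  5  5  4  5  6
 c  9  8  7  6  6  5  5  6

4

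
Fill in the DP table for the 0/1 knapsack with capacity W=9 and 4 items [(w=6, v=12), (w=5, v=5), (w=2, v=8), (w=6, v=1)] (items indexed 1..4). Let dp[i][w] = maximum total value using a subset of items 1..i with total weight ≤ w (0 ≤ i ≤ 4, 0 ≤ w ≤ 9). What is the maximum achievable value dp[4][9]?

i\w   0   1   2   3   4   5   6   7   8   9
  0   0   0   0   0   0   0   0   0   0   0
  1   0   0   0   0   0   0  12  12  12  12
  2   0   0   0   0   0   5  12  12  12  12
  3   0   0   8   8   8   8  12  13  20  20
  4   0   0   8   8   8   8  12  13  20  20

20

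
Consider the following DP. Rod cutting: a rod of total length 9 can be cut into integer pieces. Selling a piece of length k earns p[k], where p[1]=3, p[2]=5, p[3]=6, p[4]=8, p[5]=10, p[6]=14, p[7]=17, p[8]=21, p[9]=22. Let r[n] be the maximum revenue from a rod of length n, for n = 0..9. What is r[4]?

   n    0    1    2    3    4    5    6    7    8    9
r[n]    0    3    6    9   12   15   18   21   24   27

12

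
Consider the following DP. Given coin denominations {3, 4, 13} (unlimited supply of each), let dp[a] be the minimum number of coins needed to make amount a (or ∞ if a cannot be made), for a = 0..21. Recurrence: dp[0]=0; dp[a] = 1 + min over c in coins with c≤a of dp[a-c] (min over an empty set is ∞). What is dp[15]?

4

 a  0  1  2  3  4  5  6  7  8  9 10 11 12 13 14 15 16 17 18 19 20 21
dp  0  -  -  1  1  -  2  2  2  3  3  3  3  1  4  4  2  2  5  3  3  3
(- denotes ∞ / unreachable)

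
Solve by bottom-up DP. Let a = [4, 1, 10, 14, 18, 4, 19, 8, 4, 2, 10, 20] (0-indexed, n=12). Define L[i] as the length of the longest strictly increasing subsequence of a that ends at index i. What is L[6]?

5

   i    0    1    2    3    4    5    6    7    8    9   10   11
a[i]    4    1   10   14   18    4   19    8    4    2   10   20
L[i]    1    1    2    3    4    2    5    3    2    2    4    6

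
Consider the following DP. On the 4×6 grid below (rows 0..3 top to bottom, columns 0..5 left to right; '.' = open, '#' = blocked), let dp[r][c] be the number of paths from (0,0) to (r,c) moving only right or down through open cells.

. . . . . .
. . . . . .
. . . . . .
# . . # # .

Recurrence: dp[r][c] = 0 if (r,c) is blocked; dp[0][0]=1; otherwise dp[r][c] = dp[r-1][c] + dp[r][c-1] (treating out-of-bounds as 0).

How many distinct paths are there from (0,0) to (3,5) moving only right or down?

21

r\c   0   1   2   3   4   5
  0   1   1   1   1   1   1
  1   1   2   3   4   5   6
  2   1   3   6  10  15  21
  3   0   3   9   0   0  21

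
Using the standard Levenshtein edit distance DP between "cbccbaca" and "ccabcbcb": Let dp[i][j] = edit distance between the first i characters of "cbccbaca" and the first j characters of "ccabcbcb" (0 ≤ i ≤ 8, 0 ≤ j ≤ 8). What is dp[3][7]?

4

   ''  c  c  a  b  c  b  c  b
''  0  1  2  3  4  5  6  7  8
 c  1  0  1  2  3  4  5  6  7
 b  2  1  1  2  2  3  4  5  6
 c  3  2  1  2  3  2  3  4  5
 c  4  3  2  2  3  3  3  3  4
 b  5  4  3  3  2  3  3  4  3
 a  6  5  4  3  3  3  4  4  4
 c  7  6  5  4  4  3  4  4  5
 a  8  7  6  5  5  4  4  5  5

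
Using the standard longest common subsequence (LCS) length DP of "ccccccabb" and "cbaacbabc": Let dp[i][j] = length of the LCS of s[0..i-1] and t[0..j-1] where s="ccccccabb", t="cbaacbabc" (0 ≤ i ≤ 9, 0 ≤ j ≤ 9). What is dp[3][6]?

2

   ''  c  b  a  a  c  b  a  b  c
''  0  0  0  0  0  0  0  0  0  0
 c  0  1  1  1  1  1  1  1  1  1
 c  0  1  1  1  1  2  2  2  2  2
 c  0  1  1  1  1  2  2  2  2  3
 c  0  1  1  1  1  2  2  2  2  3
 c  0  1  1  1  1  2  2  2  2  3
 c  0  1  1  1  1  2  2  2  2  3
 a  0  1  1  2  2  2  2  3  3  3
 b  0  1  2  2  2  2  3  3  4  4
 b  0  1  2  2  2  2  3  3  4  4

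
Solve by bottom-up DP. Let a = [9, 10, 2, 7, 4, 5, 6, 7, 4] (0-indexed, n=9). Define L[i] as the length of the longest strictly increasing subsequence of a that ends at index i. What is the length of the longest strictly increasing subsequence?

5

   i    0    1    2    3    4    5    6    7    8
a[i]    9   10    2    7    4    5    6    7    4
L[i]    1    2    1    2    2    3    4    5    2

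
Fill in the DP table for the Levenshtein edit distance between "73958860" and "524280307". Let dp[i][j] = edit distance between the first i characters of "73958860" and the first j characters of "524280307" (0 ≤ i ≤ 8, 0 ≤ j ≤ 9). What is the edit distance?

7

   ''  5  2  4  2  8  0  3  0  7
''  0  1  2  3  4  5  6  7  8  9
 7  1  1  2  3  4  5  6  7  8  8
 3  2  2  2  3  4  5  6  6  7  8
 9  3  3  3  3  4  5  6  7  7  8
 5  4  3  4  4  4  5  6  7  8  8
 8  5  4  4  5  5  4  5  6  7  8
 8  6  5  5  5  6  5  5  6  7  8
 6  7  6  6  6  6  6  6  6  7  8
 0  8  7  7  7  7  7  6  7  6  7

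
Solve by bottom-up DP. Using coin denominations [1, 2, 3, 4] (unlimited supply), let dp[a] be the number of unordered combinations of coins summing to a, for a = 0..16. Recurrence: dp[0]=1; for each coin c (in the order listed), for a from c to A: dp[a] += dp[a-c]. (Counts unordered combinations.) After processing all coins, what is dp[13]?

39

after  coin     0     1     2     3     4     5     6     7     8     9    10    11    12    13    14    15    16
          1     1     1     1     1     1     1     1     1     1     1     1     1     1     1     1     1     1
          2     1     1     2     2     3     3     4     4     5     5     6     6     7     7     8     8     9
          3     1     1     2     3     4     5     7     8    10    12    14    16    19    21    24    27    30
          4     1     1     2     3     5     6     9    11    15    18    23    27    34    39    47    54    64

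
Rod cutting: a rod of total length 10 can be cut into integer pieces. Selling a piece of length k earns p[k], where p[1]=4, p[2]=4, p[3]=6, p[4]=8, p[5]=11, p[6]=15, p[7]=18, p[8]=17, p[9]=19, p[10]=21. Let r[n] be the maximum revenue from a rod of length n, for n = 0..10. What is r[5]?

20

   n    0    1    2    3    4    5    6    7    8    9   10
r[n]    0    4    8   12   16   20   24   28   32   36   40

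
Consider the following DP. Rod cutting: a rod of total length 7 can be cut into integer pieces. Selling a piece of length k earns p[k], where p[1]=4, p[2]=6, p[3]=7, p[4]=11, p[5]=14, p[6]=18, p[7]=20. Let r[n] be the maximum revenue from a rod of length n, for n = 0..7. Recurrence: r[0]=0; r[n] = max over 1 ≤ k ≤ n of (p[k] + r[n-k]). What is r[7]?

   n    0    1    2    3    4    5    6    7
r[n]    0    4    8   12   16   20   24   28

28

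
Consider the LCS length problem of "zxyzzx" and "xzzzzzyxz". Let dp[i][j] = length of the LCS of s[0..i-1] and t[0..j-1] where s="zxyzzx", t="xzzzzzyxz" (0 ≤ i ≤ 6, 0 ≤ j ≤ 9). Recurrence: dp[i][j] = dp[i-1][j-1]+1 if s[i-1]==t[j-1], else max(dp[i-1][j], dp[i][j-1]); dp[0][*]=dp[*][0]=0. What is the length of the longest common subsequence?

4

   ''  x  z  z  z  z  z  y  x  z
''  0  0  0  0  0  0  0  0  0  0
 z  0  0  1  1  1  1  1  1  1  1
 x  0  1  1  1  1  1  1  1  2  2
 y  0  1  1  1  1  1  1  2  2  2
 z  0  1  2  2  2  2  2  2  2  3
 z  0  1  2  3  3  3  3  3  3  3
 x  0  1  2  3  3  3  3  3  4  4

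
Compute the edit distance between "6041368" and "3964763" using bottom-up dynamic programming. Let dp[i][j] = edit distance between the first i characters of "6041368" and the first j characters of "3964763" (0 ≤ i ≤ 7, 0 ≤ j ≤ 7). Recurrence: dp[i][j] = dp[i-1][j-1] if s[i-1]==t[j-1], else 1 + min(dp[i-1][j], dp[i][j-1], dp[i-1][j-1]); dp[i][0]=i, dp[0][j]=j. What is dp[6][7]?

   ''  3  9  6  4  7  6  3
''  0  1  2  3  4  5  6  7
 6  1  1  2  2  3  4  5  6
 0  2  2  2  3  3  4  5  6
 4  3  3  3  3  3  4  5  6
 1  4  4  4  4  4  4  5  6
 3  5  4  5  5  5  5  5  5
 6  6  5  5  5  6  6  5  6
 8  7  6  6  6  6  7  6  6

6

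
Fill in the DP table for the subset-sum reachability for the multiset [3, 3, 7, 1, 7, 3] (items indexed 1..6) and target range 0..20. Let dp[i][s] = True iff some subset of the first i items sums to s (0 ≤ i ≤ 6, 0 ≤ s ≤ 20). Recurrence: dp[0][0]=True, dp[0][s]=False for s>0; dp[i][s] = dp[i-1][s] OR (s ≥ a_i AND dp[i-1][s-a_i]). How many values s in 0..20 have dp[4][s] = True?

11

i\s   0   1   2   3   4   5   6   7   8   9  10  11  12  13  14  15  16  17  18  19  20
  0   T   F   F   F   F   F   F   F   F   F   F   F   F   F   F   F   F   F   F   F   F
  1   T   F   F   T   F   F   F   F   F   F   F   F   F   F   F   F   F   F   F   F   F
  2   T   F   F   T   F   F   T   F   F   F   F   F   F   F   F   F   F   F   F   F   F
  3   T   F   F   T   F   F   T   T   F   F   T   F   F   T   F   F   F   F   F   F   F
  4   T   T   F   T   T   F   T   T   T   F   T   T   F   T   T   F   F   F   F   F   F
  5   T   T   F   T   T   F   T   T   T   F   T   T   F   T   T   T   F   T   T   F   T
  6   T   T   F   T   T   F   T   T   T   T   T   T   F   T   T   T   T   T   T   F   T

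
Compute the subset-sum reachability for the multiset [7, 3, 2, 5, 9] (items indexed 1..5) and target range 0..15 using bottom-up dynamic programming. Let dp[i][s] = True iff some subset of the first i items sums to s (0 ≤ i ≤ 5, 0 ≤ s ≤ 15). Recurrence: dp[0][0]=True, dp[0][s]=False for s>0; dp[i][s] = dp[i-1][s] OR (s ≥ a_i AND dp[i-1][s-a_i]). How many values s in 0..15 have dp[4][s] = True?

11

i\s   0   1   2   3   4   5   6   7   8   9  10  11  12  13  14  15
  0   T   F   F   F   F   F   F   F   F   F   F   F   F   F   F   F
  1   T   F   F   F   F   F   F   T   F   F   F   F   F   F   F   F
  2   T   F   F   T   F   F   F   T   F   F   T   F   F   F   F   F
  3   T   F   T   T   F   T   F   T   F   T   T   F   T   F   F   F
  4   T   F   T   T   F   T   F   T   T   T   T   F   T   F   T   T
  5   T   F   T   T   F   T   F   T   T   T   T   T   T   F   T   T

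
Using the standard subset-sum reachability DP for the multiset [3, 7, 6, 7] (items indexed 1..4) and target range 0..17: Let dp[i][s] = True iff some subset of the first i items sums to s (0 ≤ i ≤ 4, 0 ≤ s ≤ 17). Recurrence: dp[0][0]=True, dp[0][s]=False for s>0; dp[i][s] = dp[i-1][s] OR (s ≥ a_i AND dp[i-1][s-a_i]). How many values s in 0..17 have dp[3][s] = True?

i\s   0   1   2   3   4   5   6   7   8   9  10  11  12  13  14  15  16  17
  0   T   F   F   F   F   F   F   F   F   F   F   F   F   F   F   F   F   F
  1   T   F   F   T   F   F   F   F   F   F   F   F   F   F   F   F   F   F
  2   T   F   F   T   F   F   F   T   F   F   T   F   F   F   F   F   F   F
  3   T   F   F   T   F   F   T   T   F   T   T   F   F   T   F   F   T   F
  4   T   F   F   T   F   F   T   T   F   T   T   F   F   T   T   F   T   T

8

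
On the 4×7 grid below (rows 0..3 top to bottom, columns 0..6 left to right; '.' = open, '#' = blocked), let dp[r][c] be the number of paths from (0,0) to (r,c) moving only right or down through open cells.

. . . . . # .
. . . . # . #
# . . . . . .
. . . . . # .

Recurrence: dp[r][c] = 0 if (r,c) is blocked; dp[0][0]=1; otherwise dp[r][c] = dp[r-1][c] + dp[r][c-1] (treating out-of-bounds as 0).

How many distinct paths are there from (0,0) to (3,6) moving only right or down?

9

r\c   0   1   2   3   4   5   6
  0   1   1   1   1   1   0   0
  1   1   2   3   4   0   0   0
  2   0   2   5   9   9   9   9
  3   0   2   7  16  25   0   9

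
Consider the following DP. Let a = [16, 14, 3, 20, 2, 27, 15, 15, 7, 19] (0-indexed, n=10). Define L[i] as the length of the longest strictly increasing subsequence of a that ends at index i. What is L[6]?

2

   i    0    1    2    3    4    5    6    7    8    9
a[i]   16   14    3   20    2   27   15   15    7   19
L[i]    1    1    1    2    1    3    2    2    2    3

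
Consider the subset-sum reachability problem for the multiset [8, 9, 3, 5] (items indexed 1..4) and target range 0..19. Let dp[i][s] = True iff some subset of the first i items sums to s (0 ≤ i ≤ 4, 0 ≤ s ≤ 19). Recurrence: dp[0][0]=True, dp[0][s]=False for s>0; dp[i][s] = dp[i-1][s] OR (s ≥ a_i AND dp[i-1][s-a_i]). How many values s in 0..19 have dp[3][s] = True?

7

i\s   0   1   2   3   4   5   6   7   8   9  10  11  12  13  14  15  16  17  18  19
  0   T   F   F   F   F   F   F   F   F   F   F   F   F   F   F   F   F   F   F   F
  1   T   F   F   F   F   F   F   F   T   F   F   F   F   F   F   F   F   F   F   F
  2   T   F   F   F   F   F   F   F   T   T   F   F   F   F   F   F   F   T   F   F
  3   T   F   F   T   F   F   F   F   T   T   F   T   T   F   F   F   F   T   F   F
  4   T   F   F   T   F   T   F   F   T   T   F   T   T   T   T   F   T   T   F   F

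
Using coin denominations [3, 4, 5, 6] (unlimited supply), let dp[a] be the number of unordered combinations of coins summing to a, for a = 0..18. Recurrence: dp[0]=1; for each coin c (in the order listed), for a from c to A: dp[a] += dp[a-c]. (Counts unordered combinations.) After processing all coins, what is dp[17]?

after  coin     0     1     2     3     4     5     6     7     8     9    10    11    12    13    14    15    16    17    18
          3     1     0     0     1     0     0     1     0     0     1     0     0     1     0     0     1     0     0     1
          4     1     0     0     1     1     0     1     1     1     1     1     1     2     1     1     2     2     1     2
          5     1     0     0     1     1     1     1     1     2     2     2     2     3     3     3     4     4     4     5
          6     1     0     0     1     1     1     2     1     2     3     3     3     5     4     5     7     7     7    10

7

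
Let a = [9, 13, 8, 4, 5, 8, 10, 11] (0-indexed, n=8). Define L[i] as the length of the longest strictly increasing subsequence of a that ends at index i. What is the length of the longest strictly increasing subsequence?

   i    0    1    2    3    4    5    6    7
a[i]    9   13    8    4    5    8   10   11
L[i]    1    2    1    1    2    3    4    5

5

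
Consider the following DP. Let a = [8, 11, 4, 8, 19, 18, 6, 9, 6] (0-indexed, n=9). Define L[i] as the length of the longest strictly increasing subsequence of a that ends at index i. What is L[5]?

3

   i    0    1    2    3    4    5    6    7    8
a[i]    8   11    4    8   19   18    6    9    6
L[i]    1    2    1    2    3    3    2    3    2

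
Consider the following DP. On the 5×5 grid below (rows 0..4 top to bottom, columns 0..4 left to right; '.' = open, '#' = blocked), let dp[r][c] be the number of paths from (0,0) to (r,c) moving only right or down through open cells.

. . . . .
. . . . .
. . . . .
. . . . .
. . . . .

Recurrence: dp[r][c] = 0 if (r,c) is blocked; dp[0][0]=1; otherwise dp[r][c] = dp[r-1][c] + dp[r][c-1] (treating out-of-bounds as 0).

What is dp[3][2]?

10

r\c   0   1   2   3   4
  0   1   1   1   1   1
  1   1   2   3   4   5
  2   1   3   6  10  15
  3   1   4  10  20  35
  4   1   5  15  35  70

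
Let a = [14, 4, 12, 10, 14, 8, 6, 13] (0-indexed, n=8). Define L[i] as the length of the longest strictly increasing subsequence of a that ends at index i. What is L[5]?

2

   i    0    1    2    3    4    5    6    7
a[i]   14    4   12   10   14    8    6   13
L[i]    1    1    2    2    3    2    2    3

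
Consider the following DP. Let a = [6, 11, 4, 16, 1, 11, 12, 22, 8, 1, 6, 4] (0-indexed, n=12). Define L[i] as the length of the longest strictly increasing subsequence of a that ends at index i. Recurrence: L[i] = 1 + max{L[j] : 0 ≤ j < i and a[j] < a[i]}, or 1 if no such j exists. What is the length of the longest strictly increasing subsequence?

4

   i    0    1    2    3    4    5    6    7    8    9   10   11
a[i]    6   11    4   16    1   11   12   22    8    1    6    4
L[i]    1    2    1    3    1    2    3    4    2    1    2    2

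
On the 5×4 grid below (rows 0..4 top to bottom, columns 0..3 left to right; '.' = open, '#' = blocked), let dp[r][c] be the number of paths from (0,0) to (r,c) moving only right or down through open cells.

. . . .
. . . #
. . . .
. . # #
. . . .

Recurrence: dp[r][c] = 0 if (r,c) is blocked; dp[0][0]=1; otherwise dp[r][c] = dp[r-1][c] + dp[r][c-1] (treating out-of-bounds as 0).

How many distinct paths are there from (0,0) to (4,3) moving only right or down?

r\c   0   1   2   3
  0   1   1   1   1
  1   1   2   3   0
  2   1   3   6   6
  3   1   4   0   0
  4   1   5   5   5

5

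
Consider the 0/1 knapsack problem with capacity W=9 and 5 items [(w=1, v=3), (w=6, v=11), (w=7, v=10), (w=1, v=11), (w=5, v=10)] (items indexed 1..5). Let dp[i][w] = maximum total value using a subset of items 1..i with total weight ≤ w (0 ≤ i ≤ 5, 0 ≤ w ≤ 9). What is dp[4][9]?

i\w   0   1   2   3   4   5   6   7   8   9
  0   0   0   0   0   0   0   0   0   0   0
  1   0   3   3   3   3   3   3   3   3   3
  2   0   3   3   3   3   3  11  14  14  14
  3   0   3   3   3   3   3  11  14  14  14
  4   0  11  14  14  14  14  14  22  25  25
  5   0  11  14  14  14  14  21  24  25  25

25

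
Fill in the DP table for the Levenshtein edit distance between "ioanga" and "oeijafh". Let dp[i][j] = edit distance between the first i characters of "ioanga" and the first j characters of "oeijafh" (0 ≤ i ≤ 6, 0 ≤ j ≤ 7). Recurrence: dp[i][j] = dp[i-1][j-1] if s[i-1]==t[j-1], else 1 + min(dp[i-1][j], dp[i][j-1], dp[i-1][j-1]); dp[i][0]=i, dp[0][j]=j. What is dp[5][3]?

   ''  o  e  i  j  a  f  h
''  0  1  2  3  4  5  6  7
 i  1  1  2  2  3  4  5  6
 o  2  1  2  3  3  4  5  6
 a  3  2  2  3  4  3  4  5
 n  4  3  3  3  4  4  4  5
 g  5  4  4  4  4  5  5  5
 a  6  5  5  5  5  4  5  6

4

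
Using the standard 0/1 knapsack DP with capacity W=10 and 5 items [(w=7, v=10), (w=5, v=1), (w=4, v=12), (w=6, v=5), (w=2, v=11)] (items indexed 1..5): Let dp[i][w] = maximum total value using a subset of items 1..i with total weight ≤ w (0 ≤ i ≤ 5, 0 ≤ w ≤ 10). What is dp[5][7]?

i\w   0   1   2   3   4   5   6   7   8   9  10
  0   0   0   0   0   0   0   0   0   0   0   0
  1   0   0   0   0   0   0   0  10  10  10  10
  2   0   0   0   0   0   1   1  10  10  10  10
  3   0   0   0   0  12  12  12  12  12  13  13
  4   0   0   0   0  12  12  12  12  12  13  17
  5   0   0  11  11  12  12  23  23  23  23  23

23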